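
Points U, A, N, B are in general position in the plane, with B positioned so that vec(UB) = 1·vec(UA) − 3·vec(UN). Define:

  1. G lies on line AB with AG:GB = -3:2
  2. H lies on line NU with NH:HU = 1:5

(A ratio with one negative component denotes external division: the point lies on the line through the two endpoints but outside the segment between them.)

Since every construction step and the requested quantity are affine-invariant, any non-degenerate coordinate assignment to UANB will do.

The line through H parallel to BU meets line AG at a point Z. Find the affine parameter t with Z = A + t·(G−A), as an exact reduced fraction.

t = 13/54

Work in coordinates with U = (0, 0), A = (1, 0), N = (0, 1), B = (1, -3).
1. G lies on line AB with AG:GB = -3:2 ⇒ G = (1, -9)
2. H lies on line NU with NH:HU = 1:5 ⇒ H = (0, 5/6)
through H parallel to BU: direction (-1, 3); meets AG at Z = (1, -13/6)
Z = A + t·(G−A) with t = 13/54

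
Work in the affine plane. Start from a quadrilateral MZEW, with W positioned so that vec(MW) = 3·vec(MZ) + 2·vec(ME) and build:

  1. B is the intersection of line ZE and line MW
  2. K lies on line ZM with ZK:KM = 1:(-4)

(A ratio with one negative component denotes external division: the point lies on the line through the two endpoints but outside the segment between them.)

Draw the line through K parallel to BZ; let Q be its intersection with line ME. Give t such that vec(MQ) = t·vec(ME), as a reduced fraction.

t = 4/3

Assign M = (0, 0), Z = (1, 0), E = (0, 1), W = (3, 2) — the answer is frame-independent, so this choice is without loss of generality.
1. B is the intersection of line ZE and line MW ⇒ B = (3/5, 2/5)
2. K lies on line ZM with ZK:KM = 1:(-4) ⇒ K = (4/3, 0)
through K parallel to BZ: direction (2/5, -2/5); meets ME at Q = (0, 4/3)
Q = M + t·(E−M) with t = 4/3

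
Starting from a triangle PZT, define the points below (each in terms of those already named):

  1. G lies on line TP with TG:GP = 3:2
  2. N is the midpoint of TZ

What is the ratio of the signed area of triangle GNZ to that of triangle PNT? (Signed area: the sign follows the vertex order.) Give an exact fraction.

Assign P = (0, 0), Z = (1, 0), T = (0, 1) — the answer is frame-independent, so this choice is without loss of generality.
1. G lies on line TP with TG:GP = 3:2 ⇒ G = (0, 2/5)
2. N is the midpoint of TZ ⇒ N = (1/2, 1/2)
2·[GNZ] = -3/10, 2·[PNT] = 1/2
[GNZ]:[PNT] = -3/10:1/2 = -3/5

[GNZ]:[PNT] = -3/5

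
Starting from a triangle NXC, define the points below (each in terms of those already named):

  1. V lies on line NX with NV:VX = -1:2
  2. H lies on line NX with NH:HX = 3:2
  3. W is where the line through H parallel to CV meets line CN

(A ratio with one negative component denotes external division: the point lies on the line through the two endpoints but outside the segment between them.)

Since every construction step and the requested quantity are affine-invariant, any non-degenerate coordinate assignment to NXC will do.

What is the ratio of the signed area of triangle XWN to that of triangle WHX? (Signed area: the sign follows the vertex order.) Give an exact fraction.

[XWN]:[WHX] = 5/2

Assign N = (0, 0), X = (1, 0), C = (0, 1) — the answer is frame-independent, so this choice is without loss of generality.
1. V lies on line NX with NV:VX = -1:2 ⇒ V = (-1, 0)
2. H lies on line NX with NH:HX = 3:2 ⇒ H = (3/5, 0)
3. W is where the line through H parallel to CV meets line CN ⇒ W = (0, -3/5)
2·[XWN] = -3/5, 2·[WHX] = -6/25
[XWN]:[WHX] = -3/5:-6/25 = 5/2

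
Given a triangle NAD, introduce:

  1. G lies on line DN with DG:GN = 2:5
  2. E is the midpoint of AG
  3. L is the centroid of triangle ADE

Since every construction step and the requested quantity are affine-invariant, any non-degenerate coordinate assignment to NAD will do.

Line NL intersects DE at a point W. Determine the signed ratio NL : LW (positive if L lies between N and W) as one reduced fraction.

NL:LW = -23/2

Choose coordinates N = (0, 0), A = (1, 0), D = (0, 1).
1. G lies on line DN with DG:GN = 2:5 ⇒ G = (0, 5/7)
2. E is the midpoint of AG ⇒ E = (1/2, 5/14)
3. L is the centroid of triangle ADE ⇒ L = (1/2, 19/42)
line NL meets DE at W = (21/46, 19/46)
L = N + t·(W−N) with t = 23/21, so NL:LW = 23/21:-2/21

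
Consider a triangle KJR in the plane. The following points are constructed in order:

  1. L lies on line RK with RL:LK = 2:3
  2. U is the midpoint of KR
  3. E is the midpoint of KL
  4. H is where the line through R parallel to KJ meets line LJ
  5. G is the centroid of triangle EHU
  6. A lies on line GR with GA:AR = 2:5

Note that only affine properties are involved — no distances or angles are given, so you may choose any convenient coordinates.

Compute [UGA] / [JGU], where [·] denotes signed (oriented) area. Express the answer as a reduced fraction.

Choose coordinates K = (0, 0), J = (1, 0), R = (0, 1).
1. L lies on line RK with RL:LK = 2:3 ⇒ L = (0, 3/5)
2. U is the midpoint of KR ⇒ U = (0, 1/2)
3. E is the midpoint of KL ⇒ E = (0, 3/10)
4. H is where the line through R parallel to KJ meets line LJ ⇒ H = (-2/3, 1)
5. G is the centroid of triangle EHU ⇒ G = (-2/9, 3/5)
6. A lies on line GR with GA:AR = 2:5 ⇒ A = (-10/63, 5/7)
2·[UGA] = -2/63, 2·[JGU] = -1/90
[UGA]:[JGU] = -2/63:-1/90 = 20/7

[UGA]:[JGU] = 20/7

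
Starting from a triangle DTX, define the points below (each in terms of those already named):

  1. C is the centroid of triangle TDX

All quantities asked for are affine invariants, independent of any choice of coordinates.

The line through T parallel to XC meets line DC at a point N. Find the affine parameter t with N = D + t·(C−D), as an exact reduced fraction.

Choose coordinates D = (0, 0), T = (1, 0), X = (0, 1).
1. C is the centroid of triangle TDX ⇒ C = (1/3, 1/3)
through T parallel to XC: direction (1/3, -2/3); meets DC at N = (2/3, 2/3)
N = D + t·(C−D) with t = 2

t = 2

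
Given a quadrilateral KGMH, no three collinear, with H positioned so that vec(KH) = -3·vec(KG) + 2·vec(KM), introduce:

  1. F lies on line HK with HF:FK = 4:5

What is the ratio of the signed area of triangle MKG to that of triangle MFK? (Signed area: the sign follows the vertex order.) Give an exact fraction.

Assign K = (0, 0), G = (1, 0), M = (0, 1), H = (-3, 2) — the answer is frame-independent, so this choice is without loss of generality.
1. F lies on line HK with HF:FK = 4:5 ⇒ F = (-5/3, 10/9)
2·[MKG] = 1, 2·[MFK] = 5/3
[MKG]:[MFK] = 1:5/3 = 3/5

[MKG]:[MFK] = 3/5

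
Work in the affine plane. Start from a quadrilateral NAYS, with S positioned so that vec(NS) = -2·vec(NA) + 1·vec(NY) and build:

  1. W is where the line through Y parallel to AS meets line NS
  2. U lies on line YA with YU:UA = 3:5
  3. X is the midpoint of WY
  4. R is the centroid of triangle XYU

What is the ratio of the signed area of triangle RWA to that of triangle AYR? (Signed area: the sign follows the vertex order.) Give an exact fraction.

[RWA]:[AYR] = 17/4

Work in coordinates with N = (0, 0), A = (1, 0), Y = (0, 1), S = (-2, 1).
1. W is where the line through Y parallel to AS meets line NS ⇒ W = (-6, 3)
2. U lies on line YA with YU:UA = 3:5 ⇒ U = (3/8, 5/8)
3. X is the midpoint of WY ⇒ X = (-3, 2)
4. R is the centroid of triangle XYU ⇒ R = (-7/8, 29/24)
2·[RWA] = 17/6, 2·[AYR] = 2/3
[RWA]:[AYR] = 17/6:2/3 = 17/4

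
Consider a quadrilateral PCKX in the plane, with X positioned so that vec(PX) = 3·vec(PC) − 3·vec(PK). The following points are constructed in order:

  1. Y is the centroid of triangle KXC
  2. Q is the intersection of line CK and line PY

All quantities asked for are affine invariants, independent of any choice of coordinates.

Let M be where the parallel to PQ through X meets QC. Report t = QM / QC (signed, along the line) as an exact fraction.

Assign P = (0, 0), C = (1, 0), K = (0, 1), X = (3, -3) — the answer is frame-independent, so this choice is without loss of generality.
1. Y is the centroid of triangle KXC ⇒ Y = (4/3, -2/3)
2. Q is the intersection of line CK and line PY ⇒ Q = (2, -1)
through X parallel to PQ: direction (2, -1); meets QC at M = (5, -4)
M = Q + t·(C−Q) with t = -3

t = -3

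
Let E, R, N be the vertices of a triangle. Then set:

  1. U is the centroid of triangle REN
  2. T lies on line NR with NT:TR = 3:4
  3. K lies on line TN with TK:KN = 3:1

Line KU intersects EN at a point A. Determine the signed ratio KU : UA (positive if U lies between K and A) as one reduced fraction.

KU:UA = -19/28

Choose coordinates E = (0, 0), R = (1, 0), N = (0, 1).
1. U is the centroid of triangle REN ⇒ U = (1/3, 1/3)
2. T lies on line NR with NT:TR = 3:4 ⇒ T = (3/7, 4/7)
3. K lies on line TN with TK:KN = 3:1 ⇒ K = (3/28, 25/28)
line KU meets EN at A = (0, 22/19)
U = K + t·(A−K) with t = -19/9, so KU:UA = -19/9:28/9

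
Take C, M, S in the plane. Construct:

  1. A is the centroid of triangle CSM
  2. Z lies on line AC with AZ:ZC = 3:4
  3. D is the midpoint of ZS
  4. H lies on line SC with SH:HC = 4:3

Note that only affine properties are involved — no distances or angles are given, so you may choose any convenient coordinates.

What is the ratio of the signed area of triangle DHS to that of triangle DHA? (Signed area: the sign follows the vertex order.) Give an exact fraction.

[DHS]:[DHA] = -16/19

Choose coordinates C = (0, 0), M = (1, 0), S = (0, 1).
1. A is the centroid of triangle CSM ⇒ A = (1/3, 1/3)
2. Z lies on line AC with AZ:ZC = 3:4 ⇒ Z = (4/21, 4/21)
3. D is the midpoint of ZS ⇒ D = (2/21, 25/42)
4. H lies on line SC with SH:HC = 4:3 ⇒ H = (0, 3/7)
2·[DHS] = -8/147, 2·[DHA] = 19/294
[DHS]:[DHA] = -8/147:19/294 = -16/19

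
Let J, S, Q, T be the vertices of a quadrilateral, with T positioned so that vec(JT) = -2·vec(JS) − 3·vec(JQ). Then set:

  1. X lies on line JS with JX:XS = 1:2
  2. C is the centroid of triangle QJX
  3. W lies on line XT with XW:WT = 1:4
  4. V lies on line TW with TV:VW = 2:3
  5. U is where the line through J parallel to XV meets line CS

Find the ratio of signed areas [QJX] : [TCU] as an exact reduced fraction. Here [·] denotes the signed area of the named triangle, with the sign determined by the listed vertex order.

[QJX]:[TCU] = -31/44

Choose coordinates J = (0, 0), S = (1, 0), Q = (0, 1), T = (-2, -3).
1. X lies on line JS with JX:XS = 1:2 ⇒ X = (1/3, 0)
2. C is the centroid of triangle QJX ⇒ C = (1/9, 1/3)
3. W lies on line XT with XW:WT = 1:4 ⇒ W = (-2/15, -3/5)
4. V lies on line TW with TV:VW = 2:3 ⇒ V = (-94/75, -51/25)
5. U is where the line through J parallel to XV meets line CS ⇒ U = (7/31, 9/31)
2·[QJX] = 1/3, 2·[TCU] = -44/93
[QJX]:[TCU] = 1/3:-44/93 = -31/44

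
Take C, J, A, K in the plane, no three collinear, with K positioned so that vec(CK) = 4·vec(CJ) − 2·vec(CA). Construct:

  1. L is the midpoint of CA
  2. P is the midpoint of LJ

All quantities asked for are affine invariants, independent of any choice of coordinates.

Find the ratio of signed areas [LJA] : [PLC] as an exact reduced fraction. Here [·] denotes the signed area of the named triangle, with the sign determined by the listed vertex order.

Set C = (0, 0), J = (1, 0), A = (0, 1), K = (4, -2); any affine frame gives the same invariant.
1. L is the midpoint of CA ⇒ L = (0, 1/2)
2. P is the midpoint of LJ ⇒ P = (1/2, 1/4)
2·[LJA] = 1/2, 2·[PLC] = 1/4
[LJA]:[PLC] = 1/2:1/4 = 2

[LJA]:[PLC] = 2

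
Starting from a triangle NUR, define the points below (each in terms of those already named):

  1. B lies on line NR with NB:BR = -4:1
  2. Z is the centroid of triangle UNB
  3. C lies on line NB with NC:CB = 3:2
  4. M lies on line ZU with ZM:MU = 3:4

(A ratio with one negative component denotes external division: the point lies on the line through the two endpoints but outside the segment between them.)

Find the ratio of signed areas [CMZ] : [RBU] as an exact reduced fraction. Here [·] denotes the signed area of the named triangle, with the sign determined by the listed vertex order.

[CMZ]:[RBU] = 4/35

Set N = (0, 0), U = (1, 0), R = (0, 1); any affine frame gives the same invariant.
1. B lies on line NR with NB:BR = -4:1 ⇒ B = (0, 4/3)
2. Z is the centroid of triangle UNB ⇒ Z = (1/3, 4/9)
3. C lies on line NB with NC:CB = 3:2 ⇒ C = (0, 4/5)
4. M lies on line ZU with ZM:MU = 3:4 ⇒ M = (13/21, 16/63)
2·[CMZ] = -4/105, 2·[RBU] = -1/3
[CMZ]:[RBU] = -4/105:-1/3 = 4/35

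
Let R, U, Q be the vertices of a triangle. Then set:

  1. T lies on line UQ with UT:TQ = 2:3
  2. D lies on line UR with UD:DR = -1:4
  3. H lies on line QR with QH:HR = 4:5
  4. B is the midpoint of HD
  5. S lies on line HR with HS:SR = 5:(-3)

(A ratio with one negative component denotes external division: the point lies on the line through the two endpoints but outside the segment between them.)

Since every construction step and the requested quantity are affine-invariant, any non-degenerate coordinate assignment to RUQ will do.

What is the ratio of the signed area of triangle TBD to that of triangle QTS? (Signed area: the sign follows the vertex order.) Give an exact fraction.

[TBD]:[QTS] = -17/297

Assign R = (0, 0), U = (1, 0), Q = (0, 1) — the answer is frame-independent, so this choice is without loss of generality.
1. T lies on line UQ with UT:TQ = 2:3 ⇒ T = (3/5, 2/5)
2. D lies on line UR with UD:DR = -1:4 ⇒ D = (4/3, 0)
3. H lies on line QR with QH:HR = 4:5 ⇒ H = (0, 5/9)
4. B is the midpoint of HD ⇒ B = (2/3, 5/18)
5. S lies on line HR with HS:SR = 5:(-3) ⇒ S = (0, -5/6)
2·[TBD] = 17/270, 2·[QTS] = -11/10
[TBD]:[QTS] = 17/270:-11/10 = -17/297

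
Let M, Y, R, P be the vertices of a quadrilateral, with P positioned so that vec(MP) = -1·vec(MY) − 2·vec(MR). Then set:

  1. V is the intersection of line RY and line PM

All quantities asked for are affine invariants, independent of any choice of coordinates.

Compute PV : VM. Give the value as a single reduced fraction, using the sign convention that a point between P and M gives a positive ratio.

PV:VM = -4

Set M = (0, 0), Y = (1, 0), R = (0, 1), P = (-1, -2); any affine frame gives the same invariant.
1. V is the intersection of line RY and line PM ⇒ V = (1/3, 2/3)
V = P + t·(M−P) with t = 4/3, so PV:VM = t:(1−t) = 4/3:-1/3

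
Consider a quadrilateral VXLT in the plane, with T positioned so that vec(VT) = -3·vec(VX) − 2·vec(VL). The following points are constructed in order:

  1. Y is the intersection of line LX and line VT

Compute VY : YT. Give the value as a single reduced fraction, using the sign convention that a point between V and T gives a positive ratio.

Set V = (0, 0), X = (1, 0), L = (0, 1), T = (-3, -2); any affine frame gives the same invariant.
1. Y is the intersection of line LX and line VT ⇒ Y = (3/5, 2/5)
Y = V + t·(T−V) with t = -1/5, so VY:YT = t:(1−t) = -1/5:6/5

VY:YT = -1/6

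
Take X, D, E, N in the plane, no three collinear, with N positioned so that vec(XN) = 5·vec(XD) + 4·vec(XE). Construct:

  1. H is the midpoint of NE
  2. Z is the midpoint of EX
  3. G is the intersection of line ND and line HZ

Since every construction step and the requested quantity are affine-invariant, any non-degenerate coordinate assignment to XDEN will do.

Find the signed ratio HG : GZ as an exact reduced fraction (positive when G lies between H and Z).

Set X = (0, 0), D = (1, 0), E = (0, 1), N = (5, 4); any affine frame gives the same invariant.
1. H is the midpoint of NE ⇒ H = (5/2, 5/2)
2. Z is the midpoint of EX ⇒ Z = (0, 1/2)
3. G is the intersection of line ND and line HZ ⇒ G = (15/2, 13/2)
G = H + t·(Z−H) with t = -2, so HG:GZ = t:(1−t) = -2:3

HG:GZ = -2/3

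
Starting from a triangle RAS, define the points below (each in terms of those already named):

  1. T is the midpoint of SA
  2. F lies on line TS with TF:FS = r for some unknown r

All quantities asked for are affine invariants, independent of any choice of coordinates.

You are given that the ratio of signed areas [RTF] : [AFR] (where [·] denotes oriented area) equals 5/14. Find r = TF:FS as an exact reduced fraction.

r = 5/4

Assign R = (0, 0), A = (1, 0), S = (0, 1) — the answer is frame-independent, so this choice is without loss of generality.
1. T is the midpoint of SA ⇒ T = (1/2, 1/2)
2. With TF:FS = r, write λ = r/(r+1) so F = T + λ·(S−T); F is affine-linear in λ
Every point depending on F is an affine combination of F and λ-independent points, so each such coordinate is linear in λ; the λ² term in each signed area is a multiple of (S−T)×(S−T) = 0, so 2·[RTF] and 2·[AFR] are each linear in λ. Evaluating at λ=0 and λ=1:
  2·[RTF] = 1/2·λ,   2·[AFR] = 1/2·λ + 1/2
So [RTF]:[AFR] = (1/2·λ) / (1/2·λ + 1/2). Setting this equal to 5/14:
  1/2·λ = 5/14·(1/2·λ + 1/2)  ⇒  λ = 5/9
Then r = λ/(1−λ) = (5/9)/(4/9) = 5/4. Check: with r = 5/4, F = (2/9, 7/9) and [RTF]:[AFR] = 5/14 as required.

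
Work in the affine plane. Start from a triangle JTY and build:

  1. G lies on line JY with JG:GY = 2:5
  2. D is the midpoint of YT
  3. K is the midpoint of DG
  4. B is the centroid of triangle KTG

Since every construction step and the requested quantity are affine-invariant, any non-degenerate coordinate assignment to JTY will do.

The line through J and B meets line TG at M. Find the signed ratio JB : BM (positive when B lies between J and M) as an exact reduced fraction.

Choose coordinates J = (0, 0), T = (1, 0), Y = (0, 1).
1. G lies on line JY with JG:GY = 2:5 ⇒ G = (0, 2/7)
2. D is the midpoint of YT ⇒ D = (1/2, 1/2)
3. K is the midpoint of DG ⇒ K = (1/4, 11/28)
4. B is the centroid of triangle KTG ⇒ B = (5/12, 19/84)
line JB meets TG at M = (10/29, 38/203)
B = J + t·(M−J) with t = 29/24, so JB:BM = 29/24:-5/24

JB:BM = -29/5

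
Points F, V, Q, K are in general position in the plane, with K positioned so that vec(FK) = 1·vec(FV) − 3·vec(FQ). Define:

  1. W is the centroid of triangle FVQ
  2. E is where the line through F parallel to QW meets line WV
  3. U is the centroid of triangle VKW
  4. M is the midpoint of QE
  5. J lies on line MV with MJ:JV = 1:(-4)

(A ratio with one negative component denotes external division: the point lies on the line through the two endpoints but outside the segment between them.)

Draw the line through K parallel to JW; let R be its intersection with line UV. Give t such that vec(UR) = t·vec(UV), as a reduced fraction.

Work in coordinates with F = (0, 0), V = (1, 0), Q = (0, 1), K = (1, -3).
1. W is the centroid of triangle FVQ ⇒ W = (1/3, 1/3)
2. E is where the line through F parallel to QW meets line WV ⇒ E = (-1/3, 2/3)
3. U is the centroid of triangle VKW ⇒ U = (7/9, -8/9)
4. M is the midpoint of QE ⇒ M = (-1/6, 5/6)
5. J lies on line MV with MJ:JV = 1:(-4) ⇒ J = (-5/9, 10/9)
through K parallel to JW: direction (8/9, -7/9); meets UV at R = (5/13, -32/13)
R = U + t·(V−U) with t = -23/13

t = -23/13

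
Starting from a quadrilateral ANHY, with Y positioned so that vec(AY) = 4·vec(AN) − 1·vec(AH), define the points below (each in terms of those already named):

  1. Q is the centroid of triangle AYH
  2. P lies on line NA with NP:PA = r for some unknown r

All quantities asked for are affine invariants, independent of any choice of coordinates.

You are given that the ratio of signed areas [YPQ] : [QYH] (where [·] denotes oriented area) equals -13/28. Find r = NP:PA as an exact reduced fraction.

r = 2/5

Choose coordinates A = (0, 0), N = (1, 0), H = (0, 1), Y = (4, -1).
1. Q is the centroid of triangle AYH ⇒ Q = (4/3, 0)
2. With NP:PA = r, write λ = r/(r+1) so P = N + λ·(A−N); P is affine-linear in λ
Every point depending on P is an affine combination of P and λ-independent points, so each such coordinate is linear in λ; the λ² term in each signed area is a multiple of (A−N)×(A−N) = 0, so 2·[YPQ] and 2·[QYH] are each linear in λ. Evaluating at λ=0 and λ=1:
  2·[YPQ] = −λ − 1/3,   2·[QYH] = 4/3
So [YPQ]:[QYH] = (−λ − 1/3) / (4/3). Setting this equal to -13/28:
  −λ − 1/3 = -13/28·(4/3)  ⇒  λ = 2/7
Then r = λ/(1−λ) = (2/7)/(5/7) = 2/5. Check: with r = 2/5, P = (5/7, 0) and [YPQ]:[QYH] = -13/28 as required.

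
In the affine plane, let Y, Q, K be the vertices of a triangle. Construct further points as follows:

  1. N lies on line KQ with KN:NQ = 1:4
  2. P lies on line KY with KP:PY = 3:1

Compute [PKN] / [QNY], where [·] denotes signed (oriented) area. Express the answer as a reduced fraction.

Choose coordinates Y = (0, 0), Q = (1, 0), K = (0, 1).
1. N lies on line KQ with KN:NQ = 1:4 ⇒ N = (1/5, 4/5)
2. P lies on line KY with KP:PY = 3:1 ⇒ P = (0, 1/4)
2·[PKN] = -3/20, 2·[QNY] = 4/5
[PKN]:[QNY] = -3/20:4/5 = -3/16

[PKN]:[QNY] = -3/16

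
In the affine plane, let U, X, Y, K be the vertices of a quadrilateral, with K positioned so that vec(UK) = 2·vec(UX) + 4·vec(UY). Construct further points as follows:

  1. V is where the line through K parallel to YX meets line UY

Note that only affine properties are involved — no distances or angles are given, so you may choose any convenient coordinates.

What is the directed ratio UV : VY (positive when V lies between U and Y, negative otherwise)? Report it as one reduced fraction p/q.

Set U = (0, 0), X = (1, 0), Y = (0, 1), K = (2, 4); any affine frame gives the same invariant.
1. V is where the line through K parallel to YX meets line UY ⇒ V = (0, 6)
V = U + t·(Y−U) with t = 6, so UV:VY = t:(1−t) = 6:-5

UV:VY = -6/5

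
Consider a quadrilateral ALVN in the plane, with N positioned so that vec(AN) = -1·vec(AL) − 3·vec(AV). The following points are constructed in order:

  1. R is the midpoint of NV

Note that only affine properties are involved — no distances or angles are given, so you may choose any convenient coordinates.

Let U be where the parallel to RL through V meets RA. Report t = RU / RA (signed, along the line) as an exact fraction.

t = 5/2

Assign A = (0, 0), L = (1, 0), V = (0, 1), N = (-1, -3) — the answer is frame-independent, so this choice is without loss of generality.
1. R is the midpoint of NV ⇒ R = (-1/2, -1)
through V parallel to RL: direction (3/2, 1); meets RA at U = (3/4, 3/2)
U = R + t·(A−R) with t = 5/2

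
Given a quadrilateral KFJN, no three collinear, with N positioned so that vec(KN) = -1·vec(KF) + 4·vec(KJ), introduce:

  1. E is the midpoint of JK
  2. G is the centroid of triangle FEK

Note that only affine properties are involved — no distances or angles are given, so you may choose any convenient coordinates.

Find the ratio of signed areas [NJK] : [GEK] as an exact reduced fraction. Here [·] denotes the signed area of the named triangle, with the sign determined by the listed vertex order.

[NJK]:[GEK] = -6

Assign K = (0, 0), F = (1, 0), J = (0, 1), N = (-1, 4) — the answer is frame-independent, so this choice is without loss of generality.
1. E is the midpoint of JK ⇒ E = (0, 1/2)
2. G is the centroid of triangle FEK ⇒ G = (1/3, 1/6)
2·[NJK] = -1, 2·[GEK] = 1/6
[NJK]:[GEK] = -1:1/6 = -6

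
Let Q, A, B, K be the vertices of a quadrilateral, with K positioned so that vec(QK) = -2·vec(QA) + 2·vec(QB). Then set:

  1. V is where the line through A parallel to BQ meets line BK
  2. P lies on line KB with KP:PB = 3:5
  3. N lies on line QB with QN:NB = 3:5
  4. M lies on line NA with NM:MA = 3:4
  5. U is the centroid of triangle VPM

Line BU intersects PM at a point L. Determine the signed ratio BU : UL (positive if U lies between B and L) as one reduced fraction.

Assign Q = (0, 0), A = (1, 0), B = (0, 1), K = (-2, 2) — the answer is frame-independent, so this choice is without loss of generality.
1. V is where the line through A parallel to BQ meets line BK ⇒ V = (1, 1/2)
2. P lies on line KB with KP:PB = 3:5 ⇒ P = (-5/4, 13/8)
3. N lies on line QB with QN:NB = 3:5 ⇒ N = (0, 3/8)
4. M lies on line NA with NM:MA = 3:4 ⇒ M = (3/7, 3/14)
5. U is the centroid of triangle VPM ⇒ U = (5/84, 131/168)
line BU meets PM at L = (25/168, 151/336)
U = B + t·(L−B) with t = 2/5, so BU:UL = 2/5:3/5

BU:UL = 2/3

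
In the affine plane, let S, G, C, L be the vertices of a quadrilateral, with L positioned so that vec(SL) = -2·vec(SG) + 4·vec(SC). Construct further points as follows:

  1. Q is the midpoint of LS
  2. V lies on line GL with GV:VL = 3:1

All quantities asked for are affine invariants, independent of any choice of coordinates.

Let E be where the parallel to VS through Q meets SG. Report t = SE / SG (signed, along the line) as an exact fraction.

t = -1/6

Set S = (0, 0), G = (1, 0), C = (0, 1), L = (-2, 4); any affine frame gives the same invariant.
1. Q is the midpoint of LS ⇒ Q = (-1, 2)
2. V lies on line GL with GV:VL = 3:1 ⇒ V = (-5/4, 3)
through Q parallel to VS: direction (5/4, -3); meets SG at E = (-1/6, 0)
E = S + t·(G−S) with t = -1/6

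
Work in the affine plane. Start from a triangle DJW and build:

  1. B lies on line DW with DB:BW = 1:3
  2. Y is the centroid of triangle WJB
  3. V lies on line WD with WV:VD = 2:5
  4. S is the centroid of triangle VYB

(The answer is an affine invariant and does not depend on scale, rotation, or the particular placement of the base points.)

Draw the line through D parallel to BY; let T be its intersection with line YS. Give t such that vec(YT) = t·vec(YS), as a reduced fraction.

t = -21/13

Set D = (0, 0), J = (1, 0), W = (0, 1); any affine frame gives the same invariant.
1. B lies on line DW with DB:BW = 1:3 ⇒ B = (0, 1/4)
2. Y is the centroid of triangle WJB ⇒ Y = (1/3, 5/12)
3. V lies on line WD with WV:VD = 2:5 ⇒ V = (0, 5/7)
4. S is the centroid of triangle VYB ⇒ S = (1/9, 29/63)
through D parallel to BY: direction (1/3, 1/6); meets YS at T = (9/13, 9/26)
T = Y + t·(S−Y) with t = -21/13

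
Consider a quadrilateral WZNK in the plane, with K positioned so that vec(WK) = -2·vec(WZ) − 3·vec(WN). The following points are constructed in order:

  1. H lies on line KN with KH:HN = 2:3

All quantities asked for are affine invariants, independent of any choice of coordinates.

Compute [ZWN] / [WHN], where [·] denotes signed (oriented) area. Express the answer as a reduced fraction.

[ZWN]:[WHN] = 5/6

Choose coordinates W = (0, 0), Z = (1, 0), N = (0, 1), K = (-2, -3).
1. H lies on line KN with KH:HN = 2:3 ⇒ H = (-6/5, -7/5)
2·[ZWN] = -1, 2·[WHN] = -6/5
[ZWN]:[WHN] = -1:-6/5 = 5/6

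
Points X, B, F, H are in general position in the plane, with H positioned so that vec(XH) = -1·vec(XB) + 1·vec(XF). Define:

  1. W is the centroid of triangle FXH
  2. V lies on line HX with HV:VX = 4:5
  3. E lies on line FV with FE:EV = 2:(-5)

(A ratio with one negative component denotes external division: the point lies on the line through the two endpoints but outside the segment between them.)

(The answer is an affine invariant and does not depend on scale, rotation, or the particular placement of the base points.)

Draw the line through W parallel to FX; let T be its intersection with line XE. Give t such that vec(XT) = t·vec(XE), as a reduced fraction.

t = -9/10

Work in coordinates with X = (0, 0), B = (1, 0), F = (0, 1), H = (-1, 1).
1. W is the centroid of triangle FXH ⇒ W = (-1/3, 2/3)
2. V lies on line HX with HV:VX = 4:5 ⇒ V = (-5/9, 5/9)
3. E lies on line FV with FE:EV = 2:(-5) ⇒ E = (10/27, 35/27)
through W parallel to FX: direction (0, -1); meets XE at T = (-1/3, -7/6)
T = X + t·(E−X) with t = -9/10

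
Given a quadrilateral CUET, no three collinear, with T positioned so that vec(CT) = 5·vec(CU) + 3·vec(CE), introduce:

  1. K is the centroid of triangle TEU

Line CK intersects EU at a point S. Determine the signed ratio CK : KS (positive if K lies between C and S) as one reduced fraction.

CK:KS = -10/7

Work in coordinates with C = (0, 0), U = (1, 0), E = (0, 1), T = (5, 3).
1. K is the centroid of triangle TEU ⇒ K = (2, 4/3)
line CK meets EU at S = (3/5, 2/5)
K = C + t·(S−C) with t = 10/3, so CK:KS = 10/3:-7/3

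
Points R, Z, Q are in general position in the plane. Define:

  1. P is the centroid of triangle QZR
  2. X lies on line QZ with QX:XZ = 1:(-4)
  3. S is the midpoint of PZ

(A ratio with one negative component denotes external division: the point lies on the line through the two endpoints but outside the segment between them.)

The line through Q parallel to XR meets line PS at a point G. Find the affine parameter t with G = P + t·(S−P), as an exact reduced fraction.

Choose coordinates R = (0, 0), Z = (1, 0), Q = (0, 1).
1. P is the centroid of triangle QZR ⇒ P = (1/3, 1/3)
2. X lies on line QZ with QX:XZ = 1:(-4) ⇒ X = (-1/3, 4/3)
3. S is the midpoint of PZ ⇒ S = (2/3, 1/6)
through Q parallel to XR: direction (1/3, -4/3); meets PS at G = (1/7, 3/7)
G = P + t·(S−P) with t = -4/7

t = -4/7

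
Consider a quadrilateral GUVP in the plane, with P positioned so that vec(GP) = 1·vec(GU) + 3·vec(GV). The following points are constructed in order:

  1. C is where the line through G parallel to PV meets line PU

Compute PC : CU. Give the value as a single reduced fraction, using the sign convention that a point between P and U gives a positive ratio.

PC:CU = 1/2

Work in coordinates with G = (0, 0), U = (1, 0), V = (0, 1), P = (1, 3).
1. C is where the line through G parallel to PV meets line PU ⇒ C = (1, 2)
C = P + t·(U−P) with t = 1/3, so PC:CU = t:(1−t) = 1/3:2/3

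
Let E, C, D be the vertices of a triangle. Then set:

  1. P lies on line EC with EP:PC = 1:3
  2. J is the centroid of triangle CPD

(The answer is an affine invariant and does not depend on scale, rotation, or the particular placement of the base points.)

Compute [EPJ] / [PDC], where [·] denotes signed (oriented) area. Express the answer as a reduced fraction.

[EPJ]:[PDC] = -1/9

Work in coordinates with E = (0, 0), C = (1, 0), D = (0, 1).
1. P lies on line EC with EP:PC = 1:3 ⇒ P = (1/4, 0)
2. J is the centroid of triangle CPD ⇒ J = (5/12, 1/3)
2·[EPJ] = 1/12, 2·[PDC] = -3/4
[EPJ]:[PDC] = 1/12:-3/4 = -1/9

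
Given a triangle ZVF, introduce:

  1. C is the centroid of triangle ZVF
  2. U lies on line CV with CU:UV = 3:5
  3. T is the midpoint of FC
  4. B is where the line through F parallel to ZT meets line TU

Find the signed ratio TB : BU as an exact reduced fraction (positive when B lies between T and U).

Set Z = (0, 0), V = (1, 0), F = (0, 1); any affine frame gives the same invariant.
1. C is the centroid of triangle ZVF ⇒ C = (1/3, 1/3)
2. U lies on line CV with CU:UV = 3:5 ⇒ U = (7/12, 5/24)
3. T is the midpoint of FC ⇒ T = (1/6, 2/3)
4. B is where the line through F parallel to ZT meets line TU ⇒ B = (-1/34, 15/17)
B = T + t·(U−T) with t = -8/17, so TB:BU = t:(1−t) = -8/17:25/17

TB:BU = -8/25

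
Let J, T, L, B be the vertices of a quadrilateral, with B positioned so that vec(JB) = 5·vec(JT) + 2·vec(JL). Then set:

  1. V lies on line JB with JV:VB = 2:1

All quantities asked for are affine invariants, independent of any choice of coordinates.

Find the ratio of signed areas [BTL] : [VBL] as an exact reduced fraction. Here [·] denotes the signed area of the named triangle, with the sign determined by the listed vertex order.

[BTL]:[VBL] = -18/5

Assign J = (0, 0), T = (1, 0), L = (0, 1), B = (5, 2) — the answer is frame-independent, so this choice is without loss of generality.
1. V lies on line JB with JV:VB = 2:1 ⇒ V = (10/3, 4/3)
2·[BTL] = -6, 2·[VBL] = 5/3
[BTL]:[VBL] = -6:5/3 = -18/5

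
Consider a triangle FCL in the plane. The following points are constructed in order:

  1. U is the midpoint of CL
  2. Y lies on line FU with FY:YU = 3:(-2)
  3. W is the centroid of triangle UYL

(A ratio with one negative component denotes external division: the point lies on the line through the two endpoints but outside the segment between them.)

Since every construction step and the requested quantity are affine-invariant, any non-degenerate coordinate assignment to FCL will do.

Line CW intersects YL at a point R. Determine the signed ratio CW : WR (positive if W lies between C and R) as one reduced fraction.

Choose coordinates F = (0, 0), C = (1, 0), L = (0, 1).
1. U is the midpoint of CL ⇒ U = (1/2, 1/2)
2. Y lies on line FU with FY:YU = 3:(-2) ⇒ Y = (3/2, 3/2)
3. W is the centroid of triangle UYL ⇒ W = (2/3, 1)
line CW meets YL at R = (3/5, 6/5)
W = C + t·(R−C) with t = 5/6, so CW:WR = 5/6:1/6

CW:WR = 5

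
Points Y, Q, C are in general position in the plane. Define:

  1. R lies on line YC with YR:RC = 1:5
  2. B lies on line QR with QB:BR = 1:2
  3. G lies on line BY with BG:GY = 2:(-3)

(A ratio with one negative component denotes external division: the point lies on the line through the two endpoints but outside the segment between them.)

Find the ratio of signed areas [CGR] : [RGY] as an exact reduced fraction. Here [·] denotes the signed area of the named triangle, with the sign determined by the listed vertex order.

[CGR]:[RGY] = 5

Set Y = (0, 0), Q = (1, 0), C = (0, 1); any affine frame gives the same invariant.
1. R lies on line YC with YR:RC = 1:5 ⇒ R = (0, 1/6)
2. B lies on line QR with QB:BR = 1:2 ⇒ B = (2/3, 1/18)
3. G lies on line BY with BG:GY = 2:(-3) ⇒ G = (2, 1/6)
2·[CGR] = -5/3, 2·[RGY] = -1/3
[CGR]:[RGY] = -5/3:-1/3 = 5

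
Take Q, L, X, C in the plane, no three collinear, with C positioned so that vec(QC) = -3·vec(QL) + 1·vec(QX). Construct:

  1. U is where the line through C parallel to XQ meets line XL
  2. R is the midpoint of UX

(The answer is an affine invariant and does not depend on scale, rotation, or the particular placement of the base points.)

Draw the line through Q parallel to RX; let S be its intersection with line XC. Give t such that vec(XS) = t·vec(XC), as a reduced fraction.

t = 1/3

Choose coordinates Q = (0, 0), L = (1, 0), X = (0, 1), C = (-3, 1).
1. U is where the line through C parallel to XQ meets line XL ⇒ U = (-3, 4)
2. R is the midpoint of UX ⇒ R = (-3/2, 5/2)
through Q parallel to RX: direction (3/2, -3/2); meets XC at S = (-1, 1)
S = X + t·(C−X) with t = 1/3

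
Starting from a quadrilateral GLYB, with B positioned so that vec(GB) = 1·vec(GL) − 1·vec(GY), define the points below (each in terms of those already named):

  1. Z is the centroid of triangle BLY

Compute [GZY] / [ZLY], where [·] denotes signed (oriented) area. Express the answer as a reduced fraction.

[GZY]:[ZLY] = 2

Set G = (0, 0), L = (1, 0), Y = (0, 1), B = (1, -1); any affine frame gives the same invariant.
1. Z is the centroid of triangle BLY ⇒ Z = (2/3, 0)
2·[GZY] = 2/3, 2·[ZLY] = 1/3
[GZY]:[ZLY] = 2/3:1/3 = 2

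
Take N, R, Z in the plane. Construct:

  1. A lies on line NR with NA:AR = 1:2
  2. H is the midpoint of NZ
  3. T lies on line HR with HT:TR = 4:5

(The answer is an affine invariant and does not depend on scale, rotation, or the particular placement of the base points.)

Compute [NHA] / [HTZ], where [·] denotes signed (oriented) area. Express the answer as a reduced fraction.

[NHA]:[HTZ] = -3/4

Work in coordinates with N = (0, 0), R = (1, 0), Z = (0, 1).
1. A lies on line NR with NA:AR = 1:2 ⇒ A = (1/3, 0)
2. H is the midpoint of NZ ⇒ H = (0, 1/2)
3. T lies on line HR with HT:TR = 4:5 ⇒ T = (4/9, 5/18)
2·[NHA] = -1/6, 2·[HTZ] = 2/9
[NHA]:[HTZ] = -1/6:2/9 = -3/4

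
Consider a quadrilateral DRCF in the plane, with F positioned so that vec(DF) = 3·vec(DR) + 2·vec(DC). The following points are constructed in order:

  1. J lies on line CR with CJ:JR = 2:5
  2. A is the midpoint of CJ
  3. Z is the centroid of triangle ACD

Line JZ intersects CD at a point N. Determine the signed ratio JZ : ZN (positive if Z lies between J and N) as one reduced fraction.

Set D = (0, 0), R = (1, 0), C = (0, 1), F = (3, 2); any affine frame gives the same invariant.
1. J lies on line CR with CJ:JR = 2:5 ⇒ J = (2/7, 5/7)
2. A is the midpoint of CJ ⇒ A = (1/7, 6/7)
3. Z is the centroid of triangle ACD ⇒ Z = (1/21, 13/21)
line JZ meets CD at N = (0, 3/5)
Z = J + t·(N−J) with t = 5/6, so JZ:ZN = 5/6:1/6

JZ:ZN = 5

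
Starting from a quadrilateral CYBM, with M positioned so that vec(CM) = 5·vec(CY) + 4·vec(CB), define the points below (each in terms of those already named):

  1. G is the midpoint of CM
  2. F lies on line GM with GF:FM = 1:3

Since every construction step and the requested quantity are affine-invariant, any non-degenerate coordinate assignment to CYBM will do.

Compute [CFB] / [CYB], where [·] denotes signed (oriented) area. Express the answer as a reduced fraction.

Assign C = (0, 0), Y = (1, 0), B = (0, 1), M = (5, 4) — the answer is frame-independent, so this choice is without loss of generality.
1. G is the midpoint of CM ⇒ G = (5/2, 2)
2. F lies on line GM with GF:FM = 1:3 ⇒ F = (25/8, 5/2)
2·[CFB] = 25/8, 2·[CYB] = 1
[CFB]:[CYB] = 25/8:1 = 25/8

[CFB]:[CYB] = 25/8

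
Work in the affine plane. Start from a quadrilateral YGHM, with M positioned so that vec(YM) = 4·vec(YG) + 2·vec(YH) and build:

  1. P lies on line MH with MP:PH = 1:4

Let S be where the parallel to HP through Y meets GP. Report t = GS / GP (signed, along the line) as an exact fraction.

Assign Y = (0, 0), G = (1, 0), H = (0, 1), M = (4, 2) — the answer is frame-independent, so this choice is without loss of generality.
1. P lies on line MH with MP:PH = 1:4 ⇒ P = (16/5, 9/5)
through Y parallel to HP: direction (16/5, 4/5); meets GP at S = (36/25, 9/25)
S = G + t·(P−G) with t = 1/5

t = 1/5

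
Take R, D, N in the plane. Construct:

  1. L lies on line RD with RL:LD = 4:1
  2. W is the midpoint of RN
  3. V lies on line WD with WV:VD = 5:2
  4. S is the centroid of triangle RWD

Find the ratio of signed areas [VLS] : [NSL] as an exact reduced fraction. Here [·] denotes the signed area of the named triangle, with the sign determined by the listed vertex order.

Work in coordinates with R = (0, 0), D = (1, 0), N = (0, 1).
1. L lies on line RD with RL:LD = 4:1 ⇒ L = (4/5, 0)
2. W is the midpoint of RN ⇒ W = (0, 1/2)
3. V lies on line WD with WV:VD = 5:2 ⇒ V = (5/7, 1/7)
4. S is the centroid of triangle RWD ⇒ S = (1/3, 1/6)
2·[VLS] = -11/210, 2·[NSL] = 1/3
[VLS]:[NSL] = -11/210:1/3 = -11/70

[VLS]:[NSL] = -11/70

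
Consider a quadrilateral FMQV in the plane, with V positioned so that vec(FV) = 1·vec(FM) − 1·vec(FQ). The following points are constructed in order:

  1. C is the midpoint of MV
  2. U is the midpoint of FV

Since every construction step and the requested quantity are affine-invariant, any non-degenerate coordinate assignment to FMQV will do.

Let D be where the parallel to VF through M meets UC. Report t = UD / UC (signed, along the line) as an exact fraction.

Choose coordinates F = (0, 0), M = (1, 0), Q = (0, 1), V = (1, -1).
1. C is the midpoint of MV ⇒ C = (1, -1/2)
2. U is the midpoint of FV ⇒ U = (1/2, -1/2)
through M parallel to VF: direction (-1, 1); meets UC at D = (3/2, -1/2)
D = U + t·(C−U) with t = 2

t = 2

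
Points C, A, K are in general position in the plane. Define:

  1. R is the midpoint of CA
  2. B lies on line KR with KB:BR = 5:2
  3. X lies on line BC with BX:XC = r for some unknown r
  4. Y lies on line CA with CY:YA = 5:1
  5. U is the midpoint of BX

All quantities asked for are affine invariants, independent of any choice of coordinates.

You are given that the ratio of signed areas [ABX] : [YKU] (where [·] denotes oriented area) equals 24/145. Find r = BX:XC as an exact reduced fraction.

r = 1/5

Assign C = (0, 0), A = (1, 0), K = (0, 1) — the answer is frame-independent, so this choice is without loss of generality.
1. R is the midpoint of CA ⇒ R = (1/2, 0)
2. B lies on line KR with KB:BR = 5:2 ⇒ B = (5/14, 2/7)
3. With BX:XC = r, write λ = r/(r+1) so X = B + λ·(C−B); X is affine-linear in λ
4. Y lies on line CA with CY:YA = 5:1 ⇒ Y = (5/6, 0)
5. U is the midpoint of BX ⇒ U is an affine combination of earlier points and hence also affine-linear in λ
Every point depending on X is an affine combination of X and λ-independent points, so each such coordinate is linear in λ; the λ² term in each signed area is a multiple of (C−B)×(C−B) = 0, so 2·[ABX] and 2·[YKU] are each linear in λ. Evaluating at λ=0 and λ=1:
  2·[ABX] = 2/7·λ,   2·[YKU] = 25/84·λ + 5/21
So [ABX]:[YKU] = (2/7·λ) / (25/84·λ + 5/21). Setting this equal to 24/145:
  2/7·λ = 24/145·(25/84·λ + 5/21)  ⇒  λ = 1/6
Then r = λ/(1−λ) = (1/6)/(5/6) = 1/5. Check: with r = 1/5, X = (25/84, 5/21) and [ABX]:[YKU] = 24/145 as required.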